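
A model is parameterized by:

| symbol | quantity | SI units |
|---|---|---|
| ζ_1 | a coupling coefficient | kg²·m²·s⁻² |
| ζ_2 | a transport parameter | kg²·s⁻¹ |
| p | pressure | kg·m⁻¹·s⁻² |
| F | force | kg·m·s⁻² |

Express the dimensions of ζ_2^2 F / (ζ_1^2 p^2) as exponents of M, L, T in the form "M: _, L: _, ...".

Collect each base-dimension exponent across the product:
  M: −2·(2) + 2·(2) − 2·(1) + (1) = -1
  L: −2·(2) + 2·(0) − 2·(-1) + (1) = -1
  T: −2·(-2) + 2·(-1) − 2·(-2) + (-2) = 4
So the dimensions are [M⁻¹ L⁻¹ T⁴].

M: -1, L: -1, T: 4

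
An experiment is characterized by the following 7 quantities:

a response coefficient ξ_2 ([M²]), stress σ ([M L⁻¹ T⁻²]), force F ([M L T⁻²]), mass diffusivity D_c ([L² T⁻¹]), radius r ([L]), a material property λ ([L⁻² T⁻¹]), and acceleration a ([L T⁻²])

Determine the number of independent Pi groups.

4

There are 7 variables and 3 base dimensions (M, L, T).
The dimension matrix has rank 3.
Independent dimensionless groups: 7 − 3 = 4.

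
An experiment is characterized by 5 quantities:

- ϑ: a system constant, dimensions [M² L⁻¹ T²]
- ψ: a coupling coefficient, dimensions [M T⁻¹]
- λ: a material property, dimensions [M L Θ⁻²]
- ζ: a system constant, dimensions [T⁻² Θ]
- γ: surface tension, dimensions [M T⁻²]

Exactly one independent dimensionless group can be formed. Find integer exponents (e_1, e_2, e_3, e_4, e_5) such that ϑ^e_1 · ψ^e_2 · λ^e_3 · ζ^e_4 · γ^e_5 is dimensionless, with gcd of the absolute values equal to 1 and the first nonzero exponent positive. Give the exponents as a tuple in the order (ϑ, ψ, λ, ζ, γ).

M: e_1·(2) + e_2·(1) + e_3·(1) + e_4·(0) + e_5·(1) = 0
L: e_1·(-1) + e_2·(0) + e_3·(1) + e_4·(0) + e_5·(0) = 0
T: e_1·(2) + e_2·(-1) + e_3·(0) + e_4·(-2) + e_5·(-2) = 0
Θ: e_1·(0) + e_2·(0) + e_3·(-2) + e_4·(1) + e_5·(0) = 0
Solving this homogeneous linear system for the smallest-integer solution (first nonzero entry positive) gives (1, -4, 1, 2, 1).

(1, -4, 1, 2, 1)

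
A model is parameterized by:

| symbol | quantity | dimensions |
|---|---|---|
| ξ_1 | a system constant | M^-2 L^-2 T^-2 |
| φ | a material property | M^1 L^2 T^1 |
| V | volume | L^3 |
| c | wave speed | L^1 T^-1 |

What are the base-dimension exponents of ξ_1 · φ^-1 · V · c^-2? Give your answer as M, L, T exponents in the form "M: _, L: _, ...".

Collect each base-dimension exponent across the product:
  M: (-2) − (1) + (0) − 2·(0) = -3
  L: (-2) − (2) + (3) − 2·(1) = -3
  T: (-2) − (1) + (0) − 2·(-1) = -1
So the dimensions are [M⁻³ L⁻³ T⁻¹].

M: -3, L: -3, T: -1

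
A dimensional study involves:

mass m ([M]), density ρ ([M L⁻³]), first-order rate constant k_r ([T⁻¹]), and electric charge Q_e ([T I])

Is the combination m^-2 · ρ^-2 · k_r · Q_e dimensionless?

Sum the exponent of each base dimension across the product:
  M: −2·[m]_M − 2·[ρ]_M + [k_r]_M + [Q_e]_M = −2·(1) − 2·(1) + (0) + (0) = -4
  L: −2·[m]_L − 2·[ρ]_L + [k_r]_L + [Q_e]_L = −2·(0) − 2·(-3) + (0) + (0) = 6
  T: −2·[m]_T − 2·[ρ]_T + [k_r]_T + [Q_e]_T = −2·(0) − 2·(0) + (-1) + (1) = 0
  I: −2·[m]_I − 2·[ρ]_I + [k_r]_I + [Q_e]_I = −2·(0) − 2·(0) + (0) + (1) = 1
Net dimensions [M⁻⁴ L⁶ I] ≠ [1] — not dimensionless.

no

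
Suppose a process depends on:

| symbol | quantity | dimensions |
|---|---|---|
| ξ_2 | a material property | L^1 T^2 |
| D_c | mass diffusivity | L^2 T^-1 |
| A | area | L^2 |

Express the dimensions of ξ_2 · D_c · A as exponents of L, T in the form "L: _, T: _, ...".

L: 5, T: 1

Collect each base-dimension exponent across the product:
  L: (1) + (2) + (2) = 5
  T: (2) + (-1) + (0) = 1
So the dimensions are [L⁵ T].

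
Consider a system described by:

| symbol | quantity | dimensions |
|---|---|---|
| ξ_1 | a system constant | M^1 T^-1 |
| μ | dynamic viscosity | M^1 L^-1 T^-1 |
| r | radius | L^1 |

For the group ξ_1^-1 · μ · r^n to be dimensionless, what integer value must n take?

1

Balance the L exponent: (1)·n from r, plus −(0) + (-1) = -1 from the rest, must sum to zero.
n − 1 = 0, so n = 1.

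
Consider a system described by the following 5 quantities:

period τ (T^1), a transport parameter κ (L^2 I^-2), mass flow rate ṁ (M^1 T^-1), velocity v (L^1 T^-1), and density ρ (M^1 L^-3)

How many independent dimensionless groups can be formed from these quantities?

1

There are 5 variables and 4 base dimensions (M, L, T, I).
The dimension matrix has rank 4.
Independent dimensionless groups: 5 − 4 = 1.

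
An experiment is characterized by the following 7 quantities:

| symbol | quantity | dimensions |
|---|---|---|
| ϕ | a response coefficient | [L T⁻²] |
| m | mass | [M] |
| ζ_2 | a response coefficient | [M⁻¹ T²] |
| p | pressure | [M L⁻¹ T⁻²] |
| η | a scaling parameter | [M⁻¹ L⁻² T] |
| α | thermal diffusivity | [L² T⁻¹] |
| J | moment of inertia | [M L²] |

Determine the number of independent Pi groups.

4

There are 7 variables and 3 base dimensions (M, L, T).
The dimension matrix has rank 3.
Independent dimensionless groups: 7 − 3 = 4.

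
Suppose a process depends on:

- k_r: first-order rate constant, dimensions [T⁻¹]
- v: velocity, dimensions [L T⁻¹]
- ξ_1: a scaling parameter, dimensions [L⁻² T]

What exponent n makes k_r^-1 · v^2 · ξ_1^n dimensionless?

1

Balance the L exponent: (-2)·n from ξ_1, plus −(0) + 2·(1) = 2 from the rest, must sum to zero.
-2n + 2 = 0, so n = 1.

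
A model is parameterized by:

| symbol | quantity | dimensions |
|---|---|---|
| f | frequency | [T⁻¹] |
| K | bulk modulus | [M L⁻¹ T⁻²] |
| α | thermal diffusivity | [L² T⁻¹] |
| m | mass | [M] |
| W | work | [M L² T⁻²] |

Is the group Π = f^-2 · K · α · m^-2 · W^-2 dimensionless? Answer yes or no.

Sum the exponent of each base dimension across the product:
  M: −2·[f]_M + [K]_M + [α]_M − 2·[m]_M − 2·[W]_M = −2·(0) + (1) + (0) − 2·(1) − 2·(1) = -3
  L: −2·[f]_L + [K]_L + [α]_L − 2·[m]_L − 2·[W]_L = −2·(0) + (-1) + (2) − 2·(0) − 2·(2) = -3
  T: −2·[f]_T + [K]_T + [α]_T − 2·[m]_T − 2·[W]_T = −2·(-1) + (-2) + (-1) − 2·(0) − 2·(-2) = 3
Net dimensions [M⁻³ L⁻³ T³] ≠ [1] — not dimensionless.

no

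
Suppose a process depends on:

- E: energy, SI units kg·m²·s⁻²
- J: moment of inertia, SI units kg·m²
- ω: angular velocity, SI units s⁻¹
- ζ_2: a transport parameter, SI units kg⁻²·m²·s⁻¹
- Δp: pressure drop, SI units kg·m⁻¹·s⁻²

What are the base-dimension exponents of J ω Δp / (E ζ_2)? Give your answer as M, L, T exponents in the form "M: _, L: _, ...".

M: 3, L: -3, T: 0

Collect each base-dimension exponent across the product:
  M: −(1) + (1) + (0) − (-2) + (1) = 3
  L: −(2) + (2) + (0) − (2) + (-1) = -3
  T: −(-2) + (0) + (-1) − (-1) + (-2) = 0
So the dimensions are [M³ L⁻³].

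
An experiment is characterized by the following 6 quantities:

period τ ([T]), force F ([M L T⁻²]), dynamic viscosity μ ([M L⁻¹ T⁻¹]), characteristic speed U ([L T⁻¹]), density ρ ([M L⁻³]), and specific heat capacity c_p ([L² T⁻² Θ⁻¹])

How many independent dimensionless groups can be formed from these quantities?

There are 6 variables and 4 base dimensions (M, L, T, Θ).
The dimension matrix has rank 4.
Independent dimensionless groups: 6 − 4 = 2.

2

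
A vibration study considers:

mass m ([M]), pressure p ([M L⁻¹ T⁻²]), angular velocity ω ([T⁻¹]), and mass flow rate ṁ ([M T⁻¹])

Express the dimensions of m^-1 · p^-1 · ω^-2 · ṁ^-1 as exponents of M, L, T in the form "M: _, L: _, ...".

M: -3, L: 1, T: 5

Collect each base-dimension exponent across the product:
  M: −(1) − (1) − 2·(0) − (1) = -3
  L: −(0) − (-1) − 2·(0) − (0) = 1
  T: −(0) − (-2) − 2·(-1) − (-1) = 5
So the dimensions are [M⁻³ L T⁵].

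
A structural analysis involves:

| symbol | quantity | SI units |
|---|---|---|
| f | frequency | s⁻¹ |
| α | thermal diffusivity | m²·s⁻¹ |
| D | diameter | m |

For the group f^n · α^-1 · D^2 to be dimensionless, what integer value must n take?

1

Balance the T exponent: (-1)·n from f, plus −(-1) + 2·(0) = 1 from the rest, must sum to zero.
−n + 1 = 0, so n = 1.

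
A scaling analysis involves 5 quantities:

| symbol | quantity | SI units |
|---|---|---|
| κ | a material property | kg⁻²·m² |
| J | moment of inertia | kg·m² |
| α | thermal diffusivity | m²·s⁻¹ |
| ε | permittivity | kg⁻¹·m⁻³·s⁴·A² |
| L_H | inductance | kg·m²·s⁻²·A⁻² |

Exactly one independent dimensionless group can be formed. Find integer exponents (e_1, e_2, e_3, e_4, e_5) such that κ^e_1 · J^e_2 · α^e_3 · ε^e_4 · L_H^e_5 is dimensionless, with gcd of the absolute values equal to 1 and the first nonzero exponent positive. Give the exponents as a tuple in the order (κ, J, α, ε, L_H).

M: e_1·(-2) + e_2·(1) + e_3·(0) + e_4·(-1) + e_5·(1) = 0
L: e_1·(2) + e_2·(2) + e_3·(2) + e_4·(-3) + e_5·(2) = 0
T: e_1·(0) + e_2·(0) + e_3·(-1) + e_4·(4) + e_5·(-2) = 0
I: e_1·(0) + e_2·(0) + e_3·(0) + e_4·(2) + e_5·(-2) = 0
Solving this homogeneous linear system for the smallest-integer solution (first nonzero entry positive) gives (1, 2, -4, -2, -2).

(1, 2, -4, -2, -2)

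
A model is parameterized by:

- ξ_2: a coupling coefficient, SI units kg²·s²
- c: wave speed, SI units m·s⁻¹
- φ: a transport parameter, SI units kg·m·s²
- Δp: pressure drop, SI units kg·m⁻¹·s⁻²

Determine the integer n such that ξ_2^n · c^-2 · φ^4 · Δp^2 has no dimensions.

-3

Balance the M exponent: (2)·n from ξ_2, plus −2·(0) + 4·(1) + 2·(1) = 6 from the rest, must sum to zero.
2n + 6 = 0, so n = -3.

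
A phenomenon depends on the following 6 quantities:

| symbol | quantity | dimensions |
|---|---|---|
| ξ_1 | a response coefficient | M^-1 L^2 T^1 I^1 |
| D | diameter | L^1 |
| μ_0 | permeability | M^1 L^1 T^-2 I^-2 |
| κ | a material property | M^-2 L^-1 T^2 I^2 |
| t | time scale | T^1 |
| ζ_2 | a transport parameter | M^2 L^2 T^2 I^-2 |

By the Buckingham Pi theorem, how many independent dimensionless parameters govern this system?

2

There are 6 variables and 4 base dimensions (M, L, T, I).
The dimension matrix has rank 4.
Independent dimensionless groups: 6 − 4 = 2.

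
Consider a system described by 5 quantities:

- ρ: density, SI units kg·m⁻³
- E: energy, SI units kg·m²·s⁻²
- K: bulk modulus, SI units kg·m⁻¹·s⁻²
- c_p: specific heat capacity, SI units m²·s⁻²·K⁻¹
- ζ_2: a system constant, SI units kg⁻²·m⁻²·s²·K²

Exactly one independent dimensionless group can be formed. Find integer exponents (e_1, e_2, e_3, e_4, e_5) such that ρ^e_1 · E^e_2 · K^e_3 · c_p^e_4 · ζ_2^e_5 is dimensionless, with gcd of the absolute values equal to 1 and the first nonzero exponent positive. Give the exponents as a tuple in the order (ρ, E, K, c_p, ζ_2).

M: e_1·(1) + e_2·(1) + e_3·(1) + e_4·(0) + e_5·(-2) = 0
L: e_1·(-3) + e_2·(2) + e_3·(-1) + e_4·(2) + e_5·(-2) = 0
T: e_1·(0) + e_2·(-2) + e_3·(-2) + e_4·(-2) + e_5·(2) = 0
Θ: e_1·(0) + e_2·(0) + e_3·(0) + e_4·(-1) + e_5·(2) = 0
Solving this homogeneous linear system for the smallest-integer solution (first nonzero entry positive) gives (3, 2, -3, 2, 1).

(3, 2, -3, 2, 1)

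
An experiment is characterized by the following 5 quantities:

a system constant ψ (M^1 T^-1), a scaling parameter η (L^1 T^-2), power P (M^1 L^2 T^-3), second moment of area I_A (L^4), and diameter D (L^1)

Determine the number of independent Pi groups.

There are 5 variables and 3 base dimensions (M, L, T).
The dimension matrix has rank 3.
Independent dimensionless groups: 5 − 3 = 2.

2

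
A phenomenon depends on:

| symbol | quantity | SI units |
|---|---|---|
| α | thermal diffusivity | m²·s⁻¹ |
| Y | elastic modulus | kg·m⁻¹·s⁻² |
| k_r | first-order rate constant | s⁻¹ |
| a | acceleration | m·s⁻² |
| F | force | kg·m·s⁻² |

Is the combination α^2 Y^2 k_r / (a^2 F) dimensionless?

Sum the exponent of each base dimension across the product:
  M: 2·[α]_M + 2·[Y]_M + [k_r]_M − 2·[a]_M − [F]_M = 2·(0) + 2·(1) + (0) − 2·(0) − (1) = 1
  L: 2·[α]_L + 2·[Y]_L + [k_r]_L − 2·[a]_L − [F]_L = 2·(2) + 2·(-1) + (0) − 2·(1) − (1) = -1
  T: 2·[α]_T + 2·[Y]_T + [k_r]_T − 2·[a]_T − [F]_T = 2·(-1) + 2·(-2) + (-1) − 2·(-2) − (-2) = -1
Net dimensions [M L⁻¹ T⁻¹] ≠ [1] — not dimensionless.

no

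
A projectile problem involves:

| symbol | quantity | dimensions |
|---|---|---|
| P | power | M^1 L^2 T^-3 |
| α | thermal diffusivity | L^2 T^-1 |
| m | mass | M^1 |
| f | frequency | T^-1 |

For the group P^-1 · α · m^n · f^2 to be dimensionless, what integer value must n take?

1

Balance the M exponent: (1)·n from m, plus −(1) + (0) + 2·(0) = -1 from the rest, must sum to zero.
n − 1 = 0, so n = 1.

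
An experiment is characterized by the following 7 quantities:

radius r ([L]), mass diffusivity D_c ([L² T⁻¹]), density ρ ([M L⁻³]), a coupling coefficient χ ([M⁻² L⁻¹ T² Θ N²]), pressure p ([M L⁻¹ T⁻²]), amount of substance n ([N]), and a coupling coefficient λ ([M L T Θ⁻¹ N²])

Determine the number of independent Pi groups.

2

There are 7 variables and 5 base dimensions (M, L, T, Θ, N).
The dimension matrix has rank 5.
Independent dimensionless groups: 7 − 5 = 2.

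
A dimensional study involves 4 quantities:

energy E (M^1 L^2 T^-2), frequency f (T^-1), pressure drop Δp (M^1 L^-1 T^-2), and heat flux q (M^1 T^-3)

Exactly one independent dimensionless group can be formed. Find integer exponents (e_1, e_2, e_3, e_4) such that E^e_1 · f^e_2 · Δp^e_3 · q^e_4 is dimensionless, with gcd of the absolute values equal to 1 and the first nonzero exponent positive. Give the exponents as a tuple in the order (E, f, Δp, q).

M: e_1·(1) + e_2·(0) + e_3·(1) + e_4·(1) = 0
L: e_1·(2) + e_2·(0) + e_3·(-1) + e_4·(0) = 0
T: e_1·(-2) + e_2·(-1) + e_3·(-2) + e_4·(-3) = 0
Solving this homogeneous linear system for the smallest-integer solution (first nonzero entry positive) gives (1, 3, 2, -3).

(1, 3, 2, -3)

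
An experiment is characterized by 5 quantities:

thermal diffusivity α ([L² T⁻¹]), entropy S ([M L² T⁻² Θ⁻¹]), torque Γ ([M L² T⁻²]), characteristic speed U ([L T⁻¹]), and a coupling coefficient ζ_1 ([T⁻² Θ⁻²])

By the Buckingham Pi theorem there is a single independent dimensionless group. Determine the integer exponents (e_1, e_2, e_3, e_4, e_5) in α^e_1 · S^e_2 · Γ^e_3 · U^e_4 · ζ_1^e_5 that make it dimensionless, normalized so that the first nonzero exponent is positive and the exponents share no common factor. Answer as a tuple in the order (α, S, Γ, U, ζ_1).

M: e_1·(0) + e_2·(1) + e_3·(1) + e_4·(0) + e_5·(0) = 0
L: e_1·(2) + e_2·(2) + e_3·(2) + e_4·(1) + e_5·(0) = 0
T: e_1·(-1) + e_2·(-2) + e_3·(-2) + e_4·(-1) + e_5·(-2) = 0
Θ: e_1·(0) + e_2·(-1) + e_3·(0) + e_4·(0) + e_5·(-2) = 0
Solving this homogeneous linear system for the smallest-integer solution (first nonzero entry positive) gives (2, -2, 2, -4, 1).

(2, -2, 2, -4, 1)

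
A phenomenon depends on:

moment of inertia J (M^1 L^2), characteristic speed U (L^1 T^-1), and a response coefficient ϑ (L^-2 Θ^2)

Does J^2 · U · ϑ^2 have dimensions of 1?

Sum the exponent of each base dimension across the product:
  M: 2·[J]_M + [U]_M + 2·[ϑ]_M = 2·(1) + (0) + 2·(0) = 2
  L: 2·[J]_L + [U]_L + 2·[ϑ]_L = 2·(2) + (1) + 2·(-2) = 1
  T: 2·[J]_T + [U]_T + 2·[ϑ]_T = 2·(0) + (-1) + 2·(0) = -1
  Θ: 2·[J]_Θ + [U]_Θ + 2·[ϑ]_Θ = 2·(0) + (0) + 2·(2) = 4
Net dimensions [M² L T⁻¹ Θ⁴] ≠ [1] — not dimensionless.

no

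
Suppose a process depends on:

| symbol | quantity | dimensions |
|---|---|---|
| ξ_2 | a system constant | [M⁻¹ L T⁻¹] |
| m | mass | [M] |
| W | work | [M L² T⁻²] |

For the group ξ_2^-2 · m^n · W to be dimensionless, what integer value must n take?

Balance the M exponent: (1)·n from m, plus −2·(-1) + (1) = 3 from the rest, must sum to zero.
n + 3 = 0, so n = -3.

-3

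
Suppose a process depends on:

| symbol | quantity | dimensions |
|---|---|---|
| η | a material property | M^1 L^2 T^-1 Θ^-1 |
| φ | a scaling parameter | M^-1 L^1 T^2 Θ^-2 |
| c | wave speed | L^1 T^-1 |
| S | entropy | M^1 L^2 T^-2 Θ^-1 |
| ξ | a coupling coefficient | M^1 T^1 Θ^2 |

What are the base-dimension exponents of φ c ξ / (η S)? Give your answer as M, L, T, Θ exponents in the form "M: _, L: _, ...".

Collect each base-dimension exponent across the product:
  M: −(1) + (-1) + (0) − (1) + (1) = -2
  L: −(2) + (1) + (1) − (2) + (0) = -2
  T: −(-1) + (2) + (-1) − (-2) + (1) = 5
  Θ: −(-1) + (-2) + (0) − (-1) + (2) = 2
So the dimensions are [M⁻² L⁻² T⁵ Θ²].

M: -2, L: -2, T: 5, Θ: 2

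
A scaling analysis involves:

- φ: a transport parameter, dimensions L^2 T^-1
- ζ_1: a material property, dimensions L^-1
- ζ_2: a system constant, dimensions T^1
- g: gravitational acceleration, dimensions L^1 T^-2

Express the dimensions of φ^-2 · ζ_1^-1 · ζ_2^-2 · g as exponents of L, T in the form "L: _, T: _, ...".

Collect each base-dimension exponent across the product:
  L: −2·(2) − (-1) − 2·(0) + (1) = -2
  T: −2·(-1) − (0) − 2·(1) + (-2) = -2
So the dimensions are [L⁻² T⁻²].

L: -2, T: -2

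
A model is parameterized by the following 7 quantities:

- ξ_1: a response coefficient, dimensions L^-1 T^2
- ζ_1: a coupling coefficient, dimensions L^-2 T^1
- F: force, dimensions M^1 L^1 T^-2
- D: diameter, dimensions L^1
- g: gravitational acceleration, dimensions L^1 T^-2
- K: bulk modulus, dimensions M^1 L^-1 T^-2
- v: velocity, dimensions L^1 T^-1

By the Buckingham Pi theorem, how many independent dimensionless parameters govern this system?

There are 7 variables and 3 base dimensions (M, L, T).
The dimension matrix has rank 3.
Independent dimensionless groups: 7 − 3 = 4.

4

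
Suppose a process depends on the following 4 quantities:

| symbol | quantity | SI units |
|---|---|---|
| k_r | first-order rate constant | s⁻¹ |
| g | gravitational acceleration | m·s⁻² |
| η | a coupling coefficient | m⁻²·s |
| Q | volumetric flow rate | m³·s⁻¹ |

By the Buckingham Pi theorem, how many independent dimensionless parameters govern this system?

2

There are 4 variables and 2 base dimensions (L, T).
The dimension matrix has rank 2.
Independent dimensionless groups: 4 − 2 = 2.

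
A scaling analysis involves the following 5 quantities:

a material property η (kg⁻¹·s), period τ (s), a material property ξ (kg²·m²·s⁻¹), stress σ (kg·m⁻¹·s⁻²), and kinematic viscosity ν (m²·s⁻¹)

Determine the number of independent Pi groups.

There are 5 variables and 3 base dimensions (M, L, T).
The dimension matrix has rank 3.
Independent dimensionless groups: 5 − 3 = 2.

2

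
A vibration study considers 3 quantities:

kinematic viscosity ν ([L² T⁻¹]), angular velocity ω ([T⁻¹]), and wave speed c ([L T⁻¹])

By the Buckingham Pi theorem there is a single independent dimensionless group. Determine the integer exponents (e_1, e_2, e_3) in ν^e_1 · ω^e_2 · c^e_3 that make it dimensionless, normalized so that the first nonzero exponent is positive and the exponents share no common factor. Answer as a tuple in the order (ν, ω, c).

L: e_1·(2) + e_2·(0) + e_3·(1) = 0
T: e_1·(-1) + e_2·(-1) + e_3·(-1) = 0
Solving this homogeneous linear system for the smallest-integer solution (first nonzero entry positive) gives (1, 1, -2).

(1, 1, -2)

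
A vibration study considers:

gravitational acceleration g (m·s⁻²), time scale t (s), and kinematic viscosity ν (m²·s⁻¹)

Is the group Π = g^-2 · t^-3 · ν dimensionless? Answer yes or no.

Sum the exponent of each base dimension across the product:
  L: −2·[g]_L − 3·[t]_L + [ν]_L = −2·(1) − 3·(0) + (2) = 0
  T: −2·[g]_T − 3·[t]_T + [ν]_T = −2·(-2) − 3·(1) + (-1) = 0
All base exponents vanish — dimensionless.

yes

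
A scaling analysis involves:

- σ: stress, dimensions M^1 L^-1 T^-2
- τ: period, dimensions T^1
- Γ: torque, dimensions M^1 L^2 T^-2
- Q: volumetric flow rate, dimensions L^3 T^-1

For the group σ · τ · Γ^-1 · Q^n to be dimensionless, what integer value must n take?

Balance the L exponent: (3)·n from Q, plus (-1) + (0) − (2) = -3 from the rest, must sum to zero.
3n − 3 = 0, so n = 1.

1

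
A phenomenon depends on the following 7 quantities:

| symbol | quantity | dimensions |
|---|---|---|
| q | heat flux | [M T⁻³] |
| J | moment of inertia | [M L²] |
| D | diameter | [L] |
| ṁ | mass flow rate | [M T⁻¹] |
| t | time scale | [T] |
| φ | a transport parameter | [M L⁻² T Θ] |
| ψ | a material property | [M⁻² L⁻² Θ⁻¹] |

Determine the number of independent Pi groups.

3

There are 7 variables and 4 base dimensions (M, L, T, Θ).
The dimension matrix has rank 4.
Independent dimensionless groups: 7 − 4 = 3.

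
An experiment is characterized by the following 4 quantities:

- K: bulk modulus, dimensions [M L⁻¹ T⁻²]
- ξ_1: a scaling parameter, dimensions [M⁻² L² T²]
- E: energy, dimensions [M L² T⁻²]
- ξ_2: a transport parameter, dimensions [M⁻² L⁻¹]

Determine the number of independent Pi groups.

1

There are 4 variables and 3 base dimensions (M, L, T).
The dimension matrix has rank 3.
Independent dimensionless groups: 4 − 3 = 1.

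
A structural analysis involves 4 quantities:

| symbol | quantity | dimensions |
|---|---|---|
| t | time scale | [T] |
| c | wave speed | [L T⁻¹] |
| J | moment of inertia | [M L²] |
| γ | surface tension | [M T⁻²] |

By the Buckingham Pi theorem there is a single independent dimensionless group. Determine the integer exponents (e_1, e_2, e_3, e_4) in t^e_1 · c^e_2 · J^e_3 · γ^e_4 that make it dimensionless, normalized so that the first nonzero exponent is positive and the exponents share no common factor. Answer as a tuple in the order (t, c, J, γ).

(4, 2, -1, 1)

M: e_1·(0) + e_2·(0) + e_3·(1) + e_4·(1) = 0
L: e_1·(0) + e_2·(1) + e_3·(2) + e_4·(0) = 0
T: e_1·(1) + e_2·(-1) + e_3·(0) + e_4·(-2) = 0
Solving this homogeneous linear system for the smallest-integer solution (first nonzero entry positive) gives (4, 2, -1, 1).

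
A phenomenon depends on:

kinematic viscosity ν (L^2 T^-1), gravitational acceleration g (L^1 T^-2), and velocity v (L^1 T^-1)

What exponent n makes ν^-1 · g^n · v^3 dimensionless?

-1

Balance the L exponent: (1)·n from g, plus −(2) + 3·(1) = 1 from the rest, must sum to zero.
n + 1 = 0, so n = -1.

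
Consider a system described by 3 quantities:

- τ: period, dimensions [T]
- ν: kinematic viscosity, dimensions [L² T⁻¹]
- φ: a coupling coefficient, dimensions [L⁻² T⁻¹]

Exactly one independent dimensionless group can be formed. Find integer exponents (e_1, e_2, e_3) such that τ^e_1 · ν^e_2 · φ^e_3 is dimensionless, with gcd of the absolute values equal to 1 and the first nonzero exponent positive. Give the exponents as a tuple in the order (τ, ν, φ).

L: e_1·(0) + e_2·(2) + e_3·(-2) = 0
T: e_1·(1) + e_2·(-1) + e_3·(-1) = 0
Solving this homogeneous linear system for the smallest-integer solution (first nonzero entry positive) gives (2, 1, 1).

(2, 1, 1)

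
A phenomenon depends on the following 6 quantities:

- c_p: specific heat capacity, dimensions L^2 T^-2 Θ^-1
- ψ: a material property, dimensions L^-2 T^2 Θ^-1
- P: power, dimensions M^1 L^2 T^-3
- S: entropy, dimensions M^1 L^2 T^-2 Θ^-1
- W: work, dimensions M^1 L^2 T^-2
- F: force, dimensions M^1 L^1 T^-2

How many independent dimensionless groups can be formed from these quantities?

There are 6 variables and 4 base dimensions (M, L, T, Θ).
The dimension matrix has rank 4.
Independent dimensionless groups: 6 − 4 = 2.

2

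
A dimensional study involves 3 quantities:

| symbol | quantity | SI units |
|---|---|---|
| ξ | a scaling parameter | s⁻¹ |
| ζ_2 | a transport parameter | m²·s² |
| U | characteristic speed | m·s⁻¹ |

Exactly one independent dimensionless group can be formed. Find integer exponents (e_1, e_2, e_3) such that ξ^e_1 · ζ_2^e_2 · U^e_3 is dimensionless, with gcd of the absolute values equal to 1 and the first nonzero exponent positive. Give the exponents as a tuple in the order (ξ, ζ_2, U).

(4, 1, -2)

L: e_1·(0) + e_2·(2) + e_3·(1) = 0
T: e_1·(-1) + e_2·(2) + e_3·(-1) = 0
Solving this homogeneous linear system for the smallest-integer solution (first nonzero entry positive) gives (4, 1, -2).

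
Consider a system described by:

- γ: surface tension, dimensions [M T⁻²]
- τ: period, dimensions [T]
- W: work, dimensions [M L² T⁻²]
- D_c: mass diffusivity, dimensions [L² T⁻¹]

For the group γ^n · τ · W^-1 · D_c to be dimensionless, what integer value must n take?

Balance the M exponent: (1)·n from γ, plus (0) − (1) + (0) = -1 from the rest, must sum to zero.
n − 1 = 0, so n = 1.

1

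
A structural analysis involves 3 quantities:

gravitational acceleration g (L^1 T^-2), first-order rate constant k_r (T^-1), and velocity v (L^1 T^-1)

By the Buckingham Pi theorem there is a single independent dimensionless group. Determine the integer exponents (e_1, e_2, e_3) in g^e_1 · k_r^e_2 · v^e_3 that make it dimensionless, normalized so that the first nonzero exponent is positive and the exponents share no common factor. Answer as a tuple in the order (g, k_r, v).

L: e_1·(1) + e_2·(0) + e_3·(1) = 0
T: e_1·(-2) + e_2·(-1) + e_3·(-1) = 0
Solving this homogeneous linear system for the smallest-integer solution (first nonzero entry positive) gives (1, -1, -1).

(1, -1, -1)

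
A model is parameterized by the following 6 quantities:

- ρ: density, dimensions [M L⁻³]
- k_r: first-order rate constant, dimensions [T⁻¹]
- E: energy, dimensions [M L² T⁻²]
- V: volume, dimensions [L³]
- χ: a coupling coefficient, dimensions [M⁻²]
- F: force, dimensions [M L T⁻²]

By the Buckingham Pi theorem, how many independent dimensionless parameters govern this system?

There are 6 variables and 3 base dimensions (M, L, T).
The dimension matrix has rank 3.
Independent dimensionless groups: 6 − 3 = 3.

3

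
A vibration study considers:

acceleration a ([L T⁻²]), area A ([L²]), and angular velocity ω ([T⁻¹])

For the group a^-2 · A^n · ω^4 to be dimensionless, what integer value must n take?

Balance the L exponent: (2)·n from A, plus −2·(1) + 4·(0) = -2 from the rest, must sum to zero.
2n − 2 = 0, so n = 1.

1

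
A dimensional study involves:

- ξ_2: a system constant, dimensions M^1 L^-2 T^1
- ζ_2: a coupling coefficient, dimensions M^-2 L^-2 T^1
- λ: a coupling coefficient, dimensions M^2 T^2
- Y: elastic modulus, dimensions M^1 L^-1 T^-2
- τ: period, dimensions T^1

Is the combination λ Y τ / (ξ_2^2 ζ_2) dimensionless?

Sum the exponent of each base dimension across the product:
  M: −2·[ξ_2]_M − [ζ_2]_M + [λ]_M + [Y]_M + [τ]_M = −2·(1) − (-2) + (2) + (1) + (0) = 3
  L: −2·[ξ_2]_L − [ζ_2]_L + [λ]_L + [Y]_L + [τ]_L = −2·(-2) − (-2) + (0) + (-1) + (0) = 5
  T: −2·[ξ_2]_T − [ζ_2]_T + [λ]_T + [Y]_T + [τ]_T = −2·(1) − (1) + (2) + (-2) + (1) = -2
Net dimensions [M³ L⁵ T⁻²] ≠ [1] — not dimensionless.

no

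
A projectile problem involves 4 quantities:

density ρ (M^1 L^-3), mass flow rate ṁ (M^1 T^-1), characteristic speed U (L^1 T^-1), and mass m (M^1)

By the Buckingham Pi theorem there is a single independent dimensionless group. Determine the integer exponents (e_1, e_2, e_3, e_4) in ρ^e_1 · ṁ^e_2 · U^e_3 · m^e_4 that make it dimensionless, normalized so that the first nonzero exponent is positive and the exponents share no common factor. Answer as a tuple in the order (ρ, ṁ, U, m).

(1, -3, 3, 2)

M: e_1·(1) + e_2·(1) + e_3·(0) + e_4·(1) = 0
L: e_1·(-3) + e_2·(0) + e_3·(1) + e_4·(0) = 0
T: e_1·(0) + e_2·(-1) + e_3·(-1) + e_4·(0) = 0
Solving this homogeneous linear system for the smallest-integer solution (first nonzero entry positive) gives (1, -3, 3, 2).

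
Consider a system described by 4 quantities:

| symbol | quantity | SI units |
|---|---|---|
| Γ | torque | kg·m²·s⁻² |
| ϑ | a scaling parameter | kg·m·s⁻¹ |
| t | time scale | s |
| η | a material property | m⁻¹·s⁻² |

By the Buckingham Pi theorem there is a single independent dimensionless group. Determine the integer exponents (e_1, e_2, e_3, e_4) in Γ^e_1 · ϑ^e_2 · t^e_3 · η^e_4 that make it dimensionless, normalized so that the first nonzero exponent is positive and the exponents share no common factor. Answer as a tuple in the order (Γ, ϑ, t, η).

(1, -1, 3, 1)

M: e_1·(1) + e_2·(1) + e_3·(0) + e_4·(0) = 0
L: e_1·(2) + e_2·(1) + e_3·(0) + e_4·(-1) = 0
T: e_1·(-2) + e_2·(-1) + e_3·(1) + e_4·(-2) = 0
Solving this homogeneous linear system for the smallest-integer solution (first nonzero entry positive) gives (1, -1, 3, 1).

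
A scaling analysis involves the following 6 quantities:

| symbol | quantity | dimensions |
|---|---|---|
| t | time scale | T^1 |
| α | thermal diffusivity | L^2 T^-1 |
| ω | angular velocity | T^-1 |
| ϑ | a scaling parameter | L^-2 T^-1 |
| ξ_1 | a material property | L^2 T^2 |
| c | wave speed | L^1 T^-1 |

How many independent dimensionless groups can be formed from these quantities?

There are 6 variables and 2 base dimensions (L, T).
The dimension matrix has rank 2.
Independent dimensionless groups: 6 − 2 = 4.

4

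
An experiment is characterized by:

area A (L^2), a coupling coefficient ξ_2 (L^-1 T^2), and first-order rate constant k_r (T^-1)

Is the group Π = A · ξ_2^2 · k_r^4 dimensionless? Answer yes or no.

Sum the exponent of each base dimension across the product:
  L: [A]_L + 2·[ξ_2]_L + 4·[k_r]_L = (2) + 2·(-1) + 4·(0) = 0
  T: [A]_T + 2·[ξ_2]_T + 4·[k_r]_T = (0) + 2·(2) + 4·(-1) = 0
All base exponents vanish — dimensionless.

yes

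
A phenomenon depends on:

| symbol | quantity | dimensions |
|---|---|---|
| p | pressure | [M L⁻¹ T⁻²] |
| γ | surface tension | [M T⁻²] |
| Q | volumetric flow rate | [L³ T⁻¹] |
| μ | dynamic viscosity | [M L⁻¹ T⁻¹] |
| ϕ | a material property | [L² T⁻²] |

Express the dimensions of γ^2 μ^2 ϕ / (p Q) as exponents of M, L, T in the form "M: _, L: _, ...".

M: 3, L: -2, T: -5

Collect each base-dimension exponent across the product:
  M: −(1) + 2·(1) − (0) + 2·(1) + (0) = 3
  L: −(-1) + 2·(0) − (3) + 2·(-1) + (2) = -2
  T: −(-2) + 2·(-2) − (-1) + 2·(-1) + (-2) = -5
So the dimensions are [M³ L⁻² T⁻⁵].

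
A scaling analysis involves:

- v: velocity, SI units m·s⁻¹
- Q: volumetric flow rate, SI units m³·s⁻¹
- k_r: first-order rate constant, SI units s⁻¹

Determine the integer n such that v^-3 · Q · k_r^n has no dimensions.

Balance the T exponent: (-1)·n from k_r, plus −3·(-1) + (-1) = 2 from the rest, must sum to zero.
−n + 2 = 0, so n = 2.

2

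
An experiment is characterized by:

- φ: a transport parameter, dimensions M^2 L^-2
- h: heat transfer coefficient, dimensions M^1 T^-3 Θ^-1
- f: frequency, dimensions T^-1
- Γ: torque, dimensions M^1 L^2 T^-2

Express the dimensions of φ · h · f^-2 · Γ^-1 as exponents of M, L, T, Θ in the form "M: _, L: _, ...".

Collect each base-dimension exponent across the product:
  M: (2) + (1) − 2·(0) − (1) = 2
  L: (-2) + (0) − 2·(0) − (2) = -4
  T: (0) + (-3) − 2·(-1) − (-2) = 1
  Θ: (0) + (-1) − 2·(0) − (0) = -1
So the dimensions are [M² L⁻⁴ T Θ⁻¹].

M: 2, L: -4, T: 1, Θ: -1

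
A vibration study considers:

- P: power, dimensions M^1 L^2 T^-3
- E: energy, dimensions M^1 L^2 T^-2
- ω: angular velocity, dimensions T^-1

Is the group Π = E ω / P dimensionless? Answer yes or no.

Sum the exponent of each base dimension across the product:
  M: −[P]_M + [E]_M + [ω]_M = −(1) + (1) + (0) = 0
  L: −[P]_L + [E]_L + [ω]_L = −(2) + (2) + (0) = 0
  T: −[P]_T + [E]_T + [ω]_T = −(-3) + (-2) + (-1) = 0
All base exponents vanish — dimensionless.

yes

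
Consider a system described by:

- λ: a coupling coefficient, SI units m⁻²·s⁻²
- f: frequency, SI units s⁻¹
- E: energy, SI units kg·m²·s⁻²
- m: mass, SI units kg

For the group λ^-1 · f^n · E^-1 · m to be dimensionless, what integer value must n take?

Balance the T exponent: (-1)·n from f, plus −(-2) − (-2) + (0) = 4 from the rest, must sum to zero.
−n + 4 = 0, so n = 4.

4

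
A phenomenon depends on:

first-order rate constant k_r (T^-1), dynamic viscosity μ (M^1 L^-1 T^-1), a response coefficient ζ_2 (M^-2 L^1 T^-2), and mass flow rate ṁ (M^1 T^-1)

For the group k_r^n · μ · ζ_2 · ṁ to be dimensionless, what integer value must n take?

-4

Balance the T exponent: (-1)·n from k_r, plus (-1) + (-2) + (-1) = -4 from the rest, must sum to zero.
−n − 4 = 0, so n = -4.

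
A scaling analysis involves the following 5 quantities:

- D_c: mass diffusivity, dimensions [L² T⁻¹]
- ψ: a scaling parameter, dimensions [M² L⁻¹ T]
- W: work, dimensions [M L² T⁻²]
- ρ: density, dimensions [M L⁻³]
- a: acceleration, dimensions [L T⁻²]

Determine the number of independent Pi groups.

2

There are 5 variables and 3 base dimensions (M, L, T).
The dimension matrix has rank 3.
Independent dimensionless groups: 5 − 3 = 2.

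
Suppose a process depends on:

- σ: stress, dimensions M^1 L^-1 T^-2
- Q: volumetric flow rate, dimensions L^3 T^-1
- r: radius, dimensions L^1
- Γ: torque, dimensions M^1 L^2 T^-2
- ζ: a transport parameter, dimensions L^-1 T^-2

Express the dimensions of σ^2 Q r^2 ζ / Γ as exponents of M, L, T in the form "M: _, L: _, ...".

Collect each base-dimension exponent across the product:
  M: 2·(1) + (0) + 2·(0) − (1) + (0) = 1
  L: 2·(-1) + (3) + 2·(1) − (2) + (-1) = 0
  T: 2·(-2) + (-1) + 2·(0) − (-2) + (-2) = -5
So the dimensions are [M T⁻⁵].

M: 1, L: 0, T: -5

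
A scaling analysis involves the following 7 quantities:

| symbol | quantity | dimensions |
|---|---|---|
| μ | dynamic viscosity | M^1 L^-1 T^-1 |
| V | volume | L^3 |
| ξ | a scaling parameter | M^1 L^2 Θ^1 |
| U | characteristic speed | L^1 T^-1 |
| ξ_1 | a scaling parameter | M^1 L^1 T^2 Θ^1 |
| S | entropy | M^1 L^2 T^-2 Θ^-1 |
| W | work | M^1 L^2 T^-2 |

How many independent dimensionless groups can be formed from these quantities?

There are 7 variables and 4 base dimensions (M, L, T, Θ).
The dimension matrix has rank 4.
Independent dimensionless groups: 7 − 4 = 3.

3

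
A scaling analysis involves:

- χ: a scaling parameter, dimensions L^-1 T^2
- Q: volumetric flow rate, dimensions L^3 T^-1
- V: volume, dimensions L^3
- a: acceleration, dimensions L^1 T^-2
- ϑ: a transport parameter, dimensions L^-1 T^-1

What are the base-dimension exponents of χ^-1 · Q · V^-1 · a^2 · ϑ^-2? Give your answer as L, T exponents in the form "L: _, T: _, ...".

L: 5, T: -5

Collect each base-dimension exponent across the product:
  L: −(-1) + (3) − (3) + 2·(1) − 2·(-1) = 5
  T: −(2) + (-1) − (0) + 2·(-2) − 2·(-1) = -5
So the dimensions are [L⁵ T⁻⁵].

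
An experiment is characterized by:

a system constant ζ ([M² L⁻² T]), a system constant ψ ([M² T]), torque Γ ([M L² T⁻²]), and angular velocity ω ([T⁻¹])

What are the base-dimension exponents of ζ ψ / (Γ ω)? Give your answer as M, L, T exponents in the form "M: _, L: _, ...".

Collect each base-dimension exponent across the product:
  M: (2) + (2) − (1) − (0) = 3
  L: (-2) + (0) − (2) − (0) = -4
  T: (1) + (1) − (-2) − (-1) = 5
So the dimensions are [M³ L⁻⁴ T⁵].

M: 3, L: -4, T: 5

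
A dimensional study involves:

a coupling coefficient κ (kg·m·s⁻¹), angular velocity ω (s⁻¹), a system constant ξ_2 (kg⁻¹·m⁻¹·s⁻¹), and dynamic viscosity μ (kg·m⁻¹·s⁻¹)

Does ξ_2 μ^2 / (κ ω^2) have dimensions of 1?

Sum the exponent of each base dimension across the product:
  M: −[κ]_M − 2·[ω]_M + [ξ_2]_M + 2·[μ]_M = −(1) − 2·(0) + (-1) + 2·(1) = 0
  L: −[κ]_L − 2·[ω]_L + [ξ_2]_L + 2·[μ]_L = −(1) − 2·(0) + (-1) + 2·(-1) = -4
  T: −[κ]_T − 2·[ω]_T + [ξ_2]_T + 2·[μ]_T = −(-1) − 2·(-1) + (-1) + 2·(-1) = 0
Net dimensions [L⁻⁴] ≠ [1] — not dimensionless.

no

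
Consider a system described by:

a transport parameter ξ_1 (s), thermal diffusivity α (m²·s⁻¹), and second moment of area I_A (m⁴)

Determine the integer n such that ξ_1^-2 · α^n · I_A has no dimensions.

-2

Balance the L exponent: (2)·n from α, plus −2·(0) + (4) = 4 from the rest, must sum to zero.
2n + 4 = 0, so n = -2.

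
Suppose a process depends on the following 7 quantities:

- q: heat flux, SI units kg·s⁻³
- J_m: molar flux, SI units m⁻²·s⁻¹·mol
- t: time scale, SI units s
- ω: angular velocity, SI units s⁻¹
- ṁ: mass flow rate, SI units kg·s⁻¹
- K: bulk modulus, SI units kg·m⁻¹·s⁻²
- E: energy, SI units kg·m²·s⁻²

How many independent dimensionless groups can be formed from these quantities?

3

There are 7 variables and 4 base dimensions (M, L, T, N).
The dimension matrix has rank 4.
Independent dimensionless groups: 7 − 4 = 3.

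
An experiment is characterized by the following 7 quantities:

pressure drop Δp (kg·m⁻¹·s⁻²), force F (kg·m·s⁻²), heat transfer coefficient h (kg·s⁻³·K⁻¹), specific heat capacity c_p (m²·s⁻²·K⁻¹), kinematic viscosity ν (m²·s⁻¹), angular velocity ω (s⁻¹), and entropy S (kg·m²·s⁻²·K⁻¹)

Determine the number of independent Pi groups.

3

There are 7 variables and 4 base dimensions (M, L, T, Θ).
The dimension matrix has rank 4.
Independent dimensionless groups: 7 − 4 = 3.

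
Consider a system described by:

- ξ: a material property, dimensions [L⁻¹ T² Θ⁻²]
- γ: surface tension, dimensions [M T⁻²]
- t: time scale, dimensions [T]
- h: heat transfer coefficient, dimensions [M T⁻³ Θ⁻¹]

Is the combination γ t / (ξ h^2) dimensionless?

Sum the exponent of each base dimension across the product:
  M: −[ξ]_M + [γ]_M + [t]_M − 2·[h]_M = −(0) + (1) + (0) − 2·(1) = -1
  L: −[ξ]_L + [γ]_L + [t]_L − 2·[h]_L = −(-1) + (0) + (0) − 2·(0) = 1
  T: −[ξ]_T + [γ]_T + [t]_T − 2·[h]_T = −(2) + (-2) + (1) − 2·(-3) = 3
  Θ: −[ξ]_Θ + [γ]_Θ + [t]_Θ − 2·[h]_Θ = −(-2) + (0) + (0) − 2·(-1) = 4
Net dimensions [M⁻¹ L T³ Θ⁴] ≠ [1] — not dimensionless.

no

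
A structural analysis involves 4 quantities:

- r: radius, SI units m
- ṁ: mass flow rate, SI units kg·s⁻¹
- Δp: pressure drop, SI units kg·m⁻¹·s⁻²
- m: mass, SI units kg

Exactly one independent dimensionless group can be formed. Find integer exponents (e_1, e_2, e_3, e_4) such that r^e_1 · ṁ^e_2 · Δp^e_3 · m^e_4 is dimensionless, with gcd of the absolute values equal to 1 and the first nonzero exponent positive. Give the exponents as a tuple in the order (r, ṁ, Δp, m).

(1, -2, 1, 1)

M: e_1·(0) + e_2·(1) + e_3·(1) + e_4·(1) = 0
L: e_1·(1) + e_2·(0) + e_3·(-1) + e_4·(0) = 0
T: e_1·(0) + e_2·(-1) + e_3·(-2) + e_4·(0) = 0
Solving this homogeneous linear system for the smallest-integer solution (first nonzero entry positive) gives (1, -2, 1, 1).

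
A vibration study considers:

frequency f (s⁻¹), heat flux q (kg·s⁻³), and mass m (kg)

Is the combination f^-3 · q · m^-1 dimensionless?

yes

Sum the exponent of each base dimension across the product:
  M: −3·[f]_M + [q]_M − [m]_M = −3·(0) + (1) − (1) = 0
  L: −3·[f]_L + [q]_L − [m]_L = −3·(0) + (0) − (0) = 0
  T: −3·[f]_T + [q]_T − [m]_T = −3·(-1) + (-3) − (0) = 0
All base exponents vanish — dimensionless.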